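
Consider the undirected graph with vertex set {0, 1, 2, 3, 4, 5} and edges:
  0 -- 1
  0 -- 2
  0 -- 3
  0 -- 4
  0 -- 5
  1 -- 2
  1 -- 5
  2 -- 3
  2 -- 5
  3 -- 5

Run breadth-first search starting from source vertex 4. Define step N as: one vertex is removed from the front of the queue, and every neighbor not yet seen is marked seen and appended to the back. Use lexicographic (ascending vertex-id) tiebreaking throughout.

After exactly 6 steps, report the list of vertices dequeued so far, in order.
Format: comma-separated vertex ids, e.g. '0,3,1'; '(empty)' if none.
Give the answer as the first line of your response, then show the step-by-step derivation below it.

4,0,1,2,3,5

step 1: dequeue 4; queue=[0]; order=4
step 2: dequeue 0; queue=[1,2,3,5]; order=4,0
step 3: dequeue 1; queue=[2,3,5]; order=4,0,1
step 4: dequeue 2; queue=[3,5]; order=4,0,1,2
step 5: dequeue 3; queue=[5]; order=4,0,1,2,3
step 6: dequeue 5; queue=[(empty)]; order=4,0,1,2,3,5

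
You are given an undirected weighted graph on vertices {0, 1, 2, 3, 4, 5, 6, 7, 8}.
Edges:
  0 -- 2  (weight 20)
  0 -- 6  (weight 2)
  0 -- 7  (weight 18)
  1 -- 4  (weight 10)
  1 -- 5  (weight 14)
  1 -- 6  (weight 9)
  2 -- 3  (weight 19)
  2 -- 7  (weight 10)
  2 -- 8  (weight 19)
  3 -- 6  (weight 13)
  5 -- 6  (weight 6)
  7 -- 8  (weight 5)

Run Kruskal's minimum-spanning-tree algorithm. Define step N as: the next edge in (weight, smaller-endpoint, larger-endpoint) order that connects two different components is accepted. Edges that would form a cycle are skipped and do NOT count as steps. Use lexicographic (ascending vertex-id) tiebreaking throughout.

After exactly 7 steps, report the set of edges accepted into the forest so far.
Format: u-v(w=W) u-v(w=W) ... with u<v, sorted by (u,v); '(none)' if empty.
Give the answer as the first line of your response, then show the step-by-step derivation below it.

0-6(w=2) 1-4(w=10) 1-6(w=9) 2-7(w=10) 3-6(w=13) 5-6(w=6) 7-8(w=5)

step 1: add edge 0-6 (w=2); MST = {0-6(w=2)}
step 2: add edge 7-8 (w=5); MST = {0-6(w=2) 7-8(w=5)}
step 3: add edge 5-6 (w=6); MST = {0-6(w=2) 5-6(w=6) 7-8(w=5)}
step 4: add edge 1-6 (w=9); MST = {0-6(w=2) 1-6(w=9) 5-6(w=6) 7-8(w=5)}
step 5: add edge 1-4 (w=10); MST = {0-6(w=2) 1-4(w=10) 1-6(w=9) 5-6(w=6) 7-8(w=5)}
step 6: add edge 2-7 (w=10); MST = {0-6(w=2) 1-4(w=10) 1-6(w=9) 2-7(w=10) 5-6(w=6) 7-8(w=5)}
step 7: add edge 3-6 (w=13); MST = {0-6(w=2) 1-4(w=10) 1-6(w=9) 2-7(w=10) 3-6(w=13) 5-6(w=6) 7-8(w=5)}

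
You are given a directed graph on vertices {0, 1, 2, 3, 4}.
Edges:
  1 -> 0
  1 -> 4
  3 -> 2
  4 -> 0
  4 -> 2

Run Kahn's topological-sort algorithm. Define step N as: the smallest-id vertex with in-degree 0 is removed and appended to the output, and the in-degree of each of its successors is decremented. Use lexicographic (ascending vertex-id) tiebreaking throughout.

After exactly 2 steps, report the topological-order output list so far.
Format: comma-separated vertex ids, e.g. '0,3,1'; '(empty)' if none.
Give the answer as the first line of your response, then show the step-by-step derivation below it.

1,3

step 1: output 1; order=[1]; indeg=(1,0,2,0,0)
step 2: output 3; order=[1,3]; indeg=(1,0,1,0,0)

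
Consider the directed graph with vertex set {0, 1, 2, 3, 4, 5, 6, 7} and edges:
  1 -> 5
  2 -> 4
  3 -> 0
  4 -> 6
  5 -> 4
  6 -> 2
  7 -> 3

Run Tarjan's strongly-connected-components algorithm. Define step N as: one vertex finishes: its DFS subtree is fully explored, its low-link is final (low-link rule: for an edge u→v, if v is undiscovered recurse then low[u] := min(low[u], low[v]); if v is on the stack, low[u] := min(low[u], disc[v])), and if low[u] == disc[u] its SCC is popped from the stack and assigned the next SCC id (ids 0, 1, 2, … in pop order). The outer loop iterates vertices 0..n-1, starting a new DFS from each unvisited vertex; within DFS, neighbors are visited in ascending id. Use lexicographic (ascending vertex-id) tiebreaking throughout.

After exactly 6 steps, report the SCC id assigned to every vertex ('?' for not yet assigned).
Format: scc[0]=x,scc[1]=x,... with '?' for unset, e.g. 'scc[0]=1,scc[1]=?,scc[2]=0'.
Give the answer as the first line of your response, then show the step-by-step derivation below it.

scc[0]=0,scc[1]=3,scc[2]=1,scc[3]=?,scc[4]=1,scc[5]=2,scc[6]=1,scc[7]=?

step 1: low=(low[0]=0,low[1]=?,low[2]=?,low[3]=?,low[4]=?,low[5]=?,low[6]=?,low[7]=?); scc=(scc[0]=0,scc[1]=?,scc[2]=?,scc[3]=?,scc[4]=?,scc[5]=?,scc[6]=?,scc[7]=?)
step 2: low=(low[0]=0,low[1]=1,low[2]=3,low[3]=?,low[4]=3,low[5]=2,low[6]=4,low[7]=?); scc=(scc[0]=0,scc[1]=?,scc[2]=?,scc[3]=?,scc[4]=?,scc[5]=?,scc[6]=?,scc[7]=?)
step 3: low=(low[0]=0,low[1]=1,low[2]=3,low[3]=?,low[4]=3,low[5]=2,low[6]=3,low[7]=?); scc=(scc[0]=0,scc[1]=?,scc[2]=?,scc[3]=?,scc[4]=?,scc[5]=?,scc[6]=?,scc[7]=?)
step 4: low=(low[0]=0,low[1]=1,low[2]=3,low[3]=?,low[4]=3,low[5]=2,low[6]=3,low[7]=?); scc=(scc[0]=0,scc[1]=?,scc[2]=1,scc[3]=?,scc[4]=1,scc[5]=?,scc[6]=1,scc[7]=?)
step 5: low=(low[0]=0,low[1]=1,low[2]=3,low[3]=?,low[4]=3,low[5]=2,low[6]=3,low[7]=?); scc=(scc[0]=0,scc[1]=?,scc[2]=1,scc[3]=?,scc[4]=1,scc[5]=2,scc[6]=1,scc[7]=?)
step 6: low=(low[0]=0,low[1]=1,low[2]=3,low[3]=?,low[4]=3,low[5]=2,low[6]=3,low[7]=?); scc=(scc[0]=0,scc[1]=3,scc[2]=1,scc[3]=?,scc[4]=1,scc[5]=2,scc[6]=1,scc[7]=?)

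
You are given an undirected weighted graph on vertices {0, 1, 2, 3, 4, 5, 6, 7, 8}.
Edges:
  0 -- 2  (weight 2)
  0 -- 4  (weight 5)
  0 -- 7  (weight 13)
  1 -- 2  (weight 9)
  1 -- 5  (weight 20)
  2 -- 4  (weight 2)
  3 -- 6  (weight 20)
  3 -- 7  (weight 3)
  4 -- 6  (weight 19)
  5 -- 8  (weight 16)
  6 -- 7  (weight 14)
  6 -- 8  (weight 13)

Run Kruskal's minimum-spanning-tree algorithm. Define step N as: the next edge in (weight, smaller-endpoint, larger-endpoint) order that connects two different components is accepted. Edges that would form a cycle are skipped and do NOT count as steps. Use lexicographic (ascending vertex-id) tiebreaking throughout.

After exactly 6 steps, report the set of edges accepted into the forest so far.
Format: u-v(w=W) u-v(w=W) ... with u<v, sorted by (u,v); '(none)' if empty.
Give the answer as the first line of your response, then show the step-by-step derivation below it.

0-2(w=2) 0-7(w=13) 1-2(w=9) 2-4(w=2) 3-7(w=3) 6-8(w=13)

step 1: add edge 0-2 (w=2); MST = {0-2(w=2)}
step 2: add edge 2-4 (w=2); MST = {0-2(w=2) 2-4(w=2)}
step 3: add edge 3-7 (w=3); MST = {0-2(w=2) 2-4(w=2) 3-7(w=3)}
step 4: add edge 1-2 (w=9); MST = {0-2(w=2) 1-2(w=9) 2-4(w=2) 3-7(w=3)}
step 5: add edge 0-7 (w=13); MST = {0-2(w=2) 0-7(w=13) 1-2(w=9) 2-4(w=2) 3-7(w=3)}
step 6: add edge 6-8 (w=13); MST = {0-2(w=2) 0-7(w=13) 1-2(w=9) 2-4(w=2) 3-7(w=3) 6-8(w=13)}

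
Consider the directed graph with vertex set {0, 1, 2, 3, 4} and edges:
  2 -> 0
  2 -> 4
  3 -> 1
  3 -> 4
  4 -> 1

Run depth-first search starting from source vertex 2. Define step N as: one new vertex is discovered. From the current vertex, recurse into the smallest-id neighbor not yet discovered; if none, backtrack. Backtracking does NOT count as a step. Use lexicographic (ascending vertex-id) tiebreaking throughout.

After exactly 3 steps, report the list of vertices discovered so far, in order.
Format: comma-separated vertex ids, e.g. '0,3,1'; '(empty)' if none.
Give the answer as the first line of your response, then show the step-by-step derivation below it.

2,0,4

step 1: discover 2; path=2; order=2
step 2: discover 0; path=2>0; order=2,0
step 3: discover 4; path=2>4; order=2,0,4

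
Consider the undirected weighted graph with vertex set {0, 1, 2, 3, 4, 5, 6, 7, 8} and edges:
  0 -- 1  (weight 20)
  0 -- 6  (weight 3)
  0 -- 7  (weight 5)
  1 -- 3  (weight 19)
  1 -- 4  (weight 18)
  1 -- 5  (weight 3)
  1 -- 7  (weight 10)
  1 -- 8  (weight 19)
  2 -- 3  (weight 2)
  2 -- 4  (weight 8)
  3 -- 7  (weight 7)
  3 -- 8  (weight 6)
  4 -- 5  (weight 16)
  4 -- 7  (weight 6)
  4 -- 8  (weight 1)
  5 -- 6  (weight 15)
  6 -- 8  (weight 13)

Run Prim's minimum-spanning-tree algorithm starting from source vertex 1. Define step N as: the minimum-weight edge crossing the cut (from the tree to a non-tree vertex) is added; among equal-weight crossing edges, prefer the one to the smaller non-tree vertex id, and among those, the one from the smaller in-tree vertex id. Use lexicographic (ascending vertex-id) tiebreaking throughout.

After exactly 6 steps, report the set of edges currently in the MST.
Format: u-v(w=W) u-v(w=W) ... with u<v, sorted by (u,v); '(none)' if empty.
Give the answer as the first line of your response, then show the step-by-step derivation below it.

0-6(w=3) 0-7(w=5) 1-5(w=3) 1-7(w=10) 4-7(w=6) 4-8(w=1)

step 1: add edge 1-5 (w=3); MST = {1-5(w=3)}
step 2: add edge 1-7 (w=10); MST = {1-5(w=3) 1-7(w=10)}
step 3: add edge 0-7 (w=5); MST = {0-7(w=5) 1-5(w=3) 1-7(w=10)}
step 4: add edge 0-6 (w=3); MST = {0-6(w=3) 0-7(w=5) 1-5(w=3) 1-7(w=10)}
step 5: add edge 4-7 (w=6); MST = {0-6(w=3) 0-7(w=5) 1-5(w=3) 1-7(w=10) 4-7(w=6)}
step 6: add edge 4-8 (w=1); MST = {0-6(w=3) 0-7(w=5) 1-5(w=3) 1-7(w=10) 4-7(w=6) 4-8(w=1)}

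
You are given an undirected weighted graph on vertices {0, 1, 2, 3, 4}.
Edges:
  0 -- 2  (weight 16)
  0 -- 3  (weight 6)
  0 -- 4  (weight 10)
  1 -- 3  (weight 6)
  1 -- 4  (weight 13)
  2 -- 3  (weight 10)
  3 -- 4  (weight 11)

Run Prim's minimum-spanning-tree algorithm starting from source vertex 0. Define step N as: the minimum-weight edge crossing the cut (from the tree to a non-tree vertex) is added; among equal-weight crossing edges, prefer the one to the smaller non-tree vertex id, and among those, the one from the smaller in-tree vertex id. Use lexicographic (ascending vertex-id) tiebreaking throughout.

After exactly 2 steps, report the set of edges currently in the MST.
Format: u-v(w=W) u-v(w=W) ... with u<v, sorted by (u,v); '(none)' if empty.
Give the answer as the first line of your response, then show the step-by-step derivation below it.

0-3(w=6) 1-3(w=6)

step 1: add edge 0-3 (w=6); MST = {0-3(w=6)}
step 2: add edge 1-3 (w=6); MST = {0-3(w=6) 1-3(w=6)}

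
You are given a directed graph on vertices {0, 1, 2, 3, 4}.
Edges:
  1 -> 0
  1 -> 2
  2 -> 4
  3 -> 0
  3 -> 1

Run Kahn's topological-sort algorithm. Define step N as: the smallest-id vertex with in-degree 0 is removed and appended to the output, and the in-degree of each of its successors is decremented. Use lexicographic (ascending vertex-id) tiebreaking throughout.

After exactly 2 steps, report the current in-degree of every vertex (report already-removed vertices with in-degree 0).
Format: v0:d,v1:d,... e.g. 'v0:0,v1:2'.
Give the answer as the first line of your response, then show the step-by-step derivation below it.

v0:0,v1:0,v2:0,v3:0,v4:1

step 1: output 3; order=[3]; indeg=(1,0,1,0,1)
step 2: output 1; order=[3,1]; indeg=(0,0,0,0,1)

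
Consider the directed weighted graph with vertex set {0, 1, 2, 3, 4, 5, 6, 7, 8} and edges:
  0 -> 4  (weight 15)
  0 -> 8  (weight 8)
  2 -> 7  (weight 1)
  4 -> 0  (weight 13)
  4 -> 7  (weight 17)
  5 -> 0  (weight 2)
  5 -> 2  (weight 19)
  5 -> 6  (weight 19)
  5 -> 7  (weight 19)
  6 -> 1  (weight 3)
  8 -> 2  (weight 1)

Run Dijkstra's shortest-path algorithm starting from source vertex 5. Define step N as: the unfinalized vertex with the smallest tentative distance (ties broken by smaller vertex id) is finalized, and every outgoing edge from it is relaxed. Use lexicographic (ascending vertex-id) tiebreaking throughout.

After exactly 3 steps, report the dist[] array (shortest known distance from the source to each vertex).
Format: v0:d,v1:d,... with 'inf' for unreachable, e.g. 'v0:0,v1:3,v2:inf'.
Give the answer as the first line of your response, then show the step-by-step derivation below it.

v0:2,v1:inf,v2:11,v3:inf,v4:17,v5:0,v6:19,v7:19,v8:10

step 1: dist = v0:2,v1:inf,v2:19,v3:inf,v4:inf,v5:0,v6:19,v7:19,v8:inf
step 2: dist = v0:2,v1:inf,v2:19,v3:inf,v4:17,v5:0,v6:19,v7:19,v8:10
step 3: dist = v0:2,v1:inf,v2:11,v3:inf,v4:17,v5:0,v6:19,v7:19,v8:10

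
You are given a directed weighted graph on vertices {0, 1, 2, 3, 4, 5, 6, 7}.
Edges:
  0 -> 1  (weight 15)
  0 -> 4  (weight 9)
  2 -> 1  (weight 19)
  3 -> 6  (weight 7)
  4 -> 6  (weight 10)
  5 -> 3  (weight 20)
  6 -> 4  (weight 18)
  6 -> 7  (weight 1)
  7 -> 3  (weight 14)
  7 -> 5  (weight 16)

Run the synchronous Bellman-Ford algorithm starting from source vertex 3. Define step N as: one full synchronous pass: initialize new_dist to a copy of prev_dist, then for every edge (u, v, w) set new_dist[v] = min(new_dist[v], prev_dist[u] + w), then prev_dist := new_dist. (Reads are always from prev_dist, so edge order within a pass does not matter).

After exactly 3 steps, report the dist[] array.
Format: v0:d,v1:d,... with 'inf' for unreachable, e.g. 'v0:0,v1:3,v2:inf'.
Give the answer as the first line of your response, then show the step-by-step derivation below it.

v0:inf,v1:inf,v2:inf,v3:0,v4:25,v5:24,v6:7,v7:8

step 1: dist = v0:inf,v1:inf,v2:inf,v3:0,v4:inf,v5:inf,v6:7,v7:inf
step 2: dist = v0:inf,v1:inf,v2:inf,v3:0,v4:25,v5:inf,v6:7,v7:8
step 3: dist = v0:inf,v1:inf,v2:inf,v3:0,v4:25,v5:24,v6:7,v7:8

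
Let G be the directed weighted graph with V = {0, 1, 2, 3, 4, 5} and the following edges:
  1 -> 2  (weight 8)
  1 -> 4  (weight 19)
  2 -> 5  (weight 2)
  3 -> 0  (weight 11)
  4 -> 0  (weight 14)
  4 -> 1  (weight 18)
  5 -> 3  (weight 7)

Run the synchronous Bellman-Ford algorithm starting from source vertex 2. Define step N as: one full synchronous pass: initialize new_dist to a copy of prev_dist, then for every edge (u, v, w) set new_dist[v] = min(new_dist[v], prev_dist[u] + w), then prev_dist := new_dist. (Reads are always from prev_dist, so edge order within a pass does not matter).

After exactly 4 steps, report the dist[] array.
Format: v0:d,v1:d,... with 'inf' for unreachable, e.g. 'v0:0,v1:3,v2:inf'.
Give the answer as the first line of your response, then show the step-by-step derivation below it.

v0:20,v1:inf,v2:0,v3:9,v4:inf,v5:2

step 1: dist = v0:inf,v1:inf,v2:0,v3:inf,v4:inf,v5:2
step 2: dist = v0:inf,v1:inf,v2:0,v3:9,v4:inf,v5:2
step 3: dist = v0:20,v1:inf,v2:0,v3:9,v4:inf,v5:2
step 4: dist = v0:20,v1:inf,v2:0,v3:9,v4:inf,v5:2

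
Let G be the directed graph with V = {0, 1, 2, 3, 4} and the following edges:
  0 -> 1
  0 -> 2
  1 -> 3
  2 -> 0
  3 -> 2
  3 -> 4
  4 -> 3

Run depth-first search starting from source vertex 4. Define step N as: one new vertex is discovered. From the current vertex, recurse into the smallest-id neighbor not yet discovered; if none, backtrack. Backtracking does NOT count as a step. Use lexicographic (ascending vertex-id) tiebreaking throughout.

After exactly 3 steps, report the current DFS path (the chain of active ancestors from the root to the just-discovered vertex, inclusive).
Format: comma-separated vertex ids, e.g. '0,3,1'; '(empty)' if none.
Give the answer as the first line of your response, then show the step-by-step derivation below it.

4,3,2

step 1: discover 4; path=4; order=4
step 2: discover 3; path=4>3; order=4,3
step 3: discover 2; path=4>3>2; order=4,3,2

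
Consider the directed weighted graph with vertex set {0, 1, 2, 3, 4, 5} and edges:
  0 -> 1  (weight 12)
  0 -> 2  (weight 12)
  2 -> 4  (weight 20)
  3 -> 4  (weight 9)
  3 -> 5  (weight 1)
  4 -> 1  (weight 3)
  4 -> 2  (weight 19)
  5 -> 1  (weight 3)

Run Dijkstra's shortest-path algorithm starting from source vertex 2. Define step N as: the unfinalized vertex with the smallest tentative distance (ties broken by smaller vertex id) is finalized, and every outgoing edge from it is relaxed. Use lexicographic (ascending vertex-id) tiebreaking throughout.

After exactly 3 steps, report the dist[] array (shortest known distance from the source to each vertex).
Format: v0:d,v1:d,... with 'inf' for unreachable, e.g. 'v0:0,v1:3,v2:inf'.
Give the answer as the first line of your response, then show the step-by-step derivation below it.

v0:inf,v1:23,v2:0,v3:inf,v4:20,v5:inf

step 1: dist = v0:inf,v1:inf,v2:0,v3:inf,v4:20,v5:inf
step 2: dist = v0:inf,v1:23,v2:0,v3:inf,v4:20,v5:inf
step 3: dist = v0:inf,v1:23,v2:0,v3:inf,v4:20,v5:inf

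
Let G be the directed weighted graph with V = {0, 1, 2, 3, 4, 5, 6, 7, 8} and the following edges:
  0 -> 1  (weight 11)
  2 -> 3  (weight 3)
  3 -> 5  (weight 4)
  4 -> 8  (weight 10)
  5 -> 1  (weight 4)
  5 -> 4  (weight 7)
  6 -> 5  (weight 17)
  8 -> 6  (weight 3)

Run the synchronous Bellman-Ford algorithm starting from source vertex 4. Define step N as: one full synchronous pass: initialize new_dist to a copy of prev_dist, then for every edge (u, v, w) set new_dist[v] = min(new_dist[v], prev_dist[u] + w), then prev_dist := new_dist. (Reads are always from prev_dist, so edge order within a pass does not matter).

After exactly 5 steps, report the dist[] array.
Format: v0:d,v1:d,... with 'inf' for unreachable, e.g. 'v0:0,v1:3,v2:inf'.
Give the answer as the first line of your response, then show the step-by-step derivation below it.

v0:inf,v1:34,v2:inf,v3:inf,v4:0,v5:30,v6:13,v7:inf,v8:10

step 1: dist = v0:inf,v1:inf,v2:inf,v3:inf,v4:0,v5:inf,v6:inf,v7:inf,v8:10
step 2: dist = v0:inf,v1:inf,v2:inf,v3:inf,v4:0,v5:inf,v6:13,v7:inf,v8:10
step 3: dist = v0:inf,v1:inf,v2:inf,v3:inf,v4:0,v5:30,v6:13,v7:inf,v8:10
step 4: dist = v0:inf,v1:34,v2:inf,v3:inf,v4:0,v5:30,v6:13,v7:inf,v8:10
step 5: dist = v0:inf,v1:34,v2:inf,v3:inf,v4:0,v5:30,v6:13,v7:inf,v8:10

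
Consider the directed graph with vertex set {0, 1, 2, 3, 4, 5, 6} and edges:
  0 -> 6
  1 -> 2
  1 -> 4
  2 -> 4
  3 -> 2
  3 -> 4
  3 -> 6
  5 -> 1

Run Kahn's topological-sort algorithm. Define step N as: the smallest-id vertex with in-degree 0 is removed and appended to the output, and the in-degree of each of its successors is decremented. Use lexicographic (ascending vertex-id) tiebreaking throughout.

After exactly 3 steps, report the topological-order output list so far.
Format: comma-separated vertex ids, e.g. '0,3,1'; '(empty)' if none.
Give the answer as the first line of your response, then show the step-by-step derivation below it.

0,3,5

step 1: output 0; order=[0]; indeg=(0,1,2,0,3,0,1)
step 2: output 3; order=[0,3]; indeg=(0,1,1,0,2,0,0)
step 3: output 5; order=[0,3,5]; indeg=(0,0,1,0,2,0,0)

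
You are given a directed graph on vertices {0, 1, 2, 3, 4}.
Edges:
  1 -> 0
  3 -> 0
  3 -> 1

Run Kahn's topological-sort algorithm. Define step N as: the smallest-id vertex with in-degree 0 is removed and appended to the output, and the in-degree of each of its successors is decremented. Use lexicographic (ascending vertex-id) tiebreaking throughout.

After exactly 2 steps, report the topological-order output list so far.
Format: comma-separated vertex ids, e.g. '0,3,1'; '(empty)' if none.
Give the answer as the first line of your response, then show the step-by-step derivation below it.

2,3

step 1: output 2; order=[2]; indeg=(2,1,0,0,0)
step 2: output 3; order=[2,3]; indeg=(1,0,0,0,0)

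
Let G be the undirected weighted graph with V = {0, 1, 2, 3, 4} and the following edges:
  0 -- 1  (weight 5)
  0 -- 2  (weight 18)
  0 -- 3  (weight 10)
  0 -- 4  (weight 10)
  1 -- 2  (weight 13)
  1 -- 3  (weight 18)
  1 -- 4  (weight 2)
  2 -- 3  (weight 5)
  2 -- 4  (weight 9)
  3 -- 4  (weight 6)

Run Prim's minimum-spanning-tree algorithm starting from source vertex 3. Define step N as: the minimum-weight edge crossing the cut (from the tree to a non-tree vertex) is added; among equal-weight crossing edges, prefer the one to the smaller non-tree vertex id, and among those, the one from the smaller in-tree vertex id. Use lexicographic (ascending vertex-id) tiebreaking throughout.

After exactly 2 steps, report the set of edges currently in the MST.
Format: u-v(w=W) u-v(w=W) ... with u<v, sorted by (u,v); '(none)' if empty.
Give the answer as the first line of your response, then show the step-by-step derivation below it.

2-3(w=5) 3-4(w=6)

step 1: add edge 2-3 (w=5); MST = {2-3(w=5)}
step 2: add edge 3-4 (w=6); MST = {2-3(w=5) 3-4(w=6)}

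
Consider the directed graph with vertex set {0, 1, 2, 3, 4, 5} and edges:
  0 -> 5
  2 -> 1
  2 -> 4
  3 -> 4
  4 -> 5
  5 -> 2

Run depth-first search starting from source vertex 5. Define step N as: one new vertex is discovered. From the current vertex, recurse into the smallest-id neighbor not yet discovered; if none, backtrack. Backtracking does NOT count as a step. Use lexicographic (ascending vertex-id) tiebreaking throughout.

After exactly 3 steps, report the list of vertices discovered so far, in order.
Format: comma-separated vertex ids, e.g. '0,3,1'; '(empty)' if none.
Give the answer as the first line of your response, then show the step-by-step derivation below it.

5,2,1

step 1: discover 5; path=5; order=5
step 2: discover 2; path=5>2; order=5,2
step 3: discover 1; path=5>2>1; order=5,2,1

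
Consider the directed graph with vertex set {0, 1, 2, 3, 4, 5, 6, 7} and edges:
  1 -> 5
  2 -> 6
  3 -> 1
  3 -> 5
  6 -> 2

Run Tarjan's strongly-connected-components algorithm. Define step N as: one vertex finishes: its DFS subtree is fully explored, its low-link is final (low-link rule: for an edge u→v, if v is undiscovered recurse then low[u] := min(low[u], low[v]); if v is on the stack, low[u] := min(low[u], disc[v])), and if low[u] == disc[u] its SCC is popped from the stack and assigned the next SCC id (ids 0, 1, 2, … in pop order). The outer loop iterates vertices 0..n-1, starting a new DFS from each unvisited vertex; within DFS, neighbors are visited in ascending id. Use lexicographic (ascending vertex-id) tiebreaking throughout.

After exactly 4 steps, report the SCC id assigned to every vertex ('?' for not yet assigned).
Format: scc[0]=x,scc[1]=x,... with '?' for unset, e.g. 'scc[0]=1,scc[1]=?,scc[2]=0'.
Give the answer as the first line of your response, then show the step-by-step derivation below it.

scc[0]=0,scc[1]=2,scc[2]=?,scc[3]=?,scc[4]=?,scc[5]=1,scc[6]=?,scc[7]=?

step 1: low=(low[0]=0,low[1]=?,low[2]=?,low[3]=?,low[4]=?,low[5]=?,low[6]=?,low[7]=?); scc=(scc[0]=0,scc[1]=?,scc[2]=?,scc[3]=?,scc[4]=?,scc[5]=?,scc[6]=?,scc[7]=?)
step 2: low=(low[0]=0,low[1]=1,low[2]=?,low[3]=?,low[4]=?,low[5]=2,low[6]=?,low[7]=?); scc=(scc[0]=0,scc[1]=?,scc[2]=?,scc[3]=?,scc[4]=?,scc[5]=1,scc[6]=?,scc[7]=?)
step 3: low=(low[0]=0,low[1]=1,low[2]=?,low[3]=?,low[4]=?,low[5]=2,low[6]=?,low[7]=?); scc=(scc[0]=0,scc[1]=2,scc[2]=?,scc[3]=?,scc[4]=?,scc[5]=1,scc[6]=?,scc[7]=?)
step 4: low=(low[0]=0,low[1]=1,low[2]=3,low[3]=?,low[4]=?,low[5]=2,low[6]=3,low[7]=?); scc=(scc[0]=0,scc[1]=2,scc[2]=?,scc[3]=?,scc[4]=?,scc[5]=1,scc[6]=?,scc[7]=?)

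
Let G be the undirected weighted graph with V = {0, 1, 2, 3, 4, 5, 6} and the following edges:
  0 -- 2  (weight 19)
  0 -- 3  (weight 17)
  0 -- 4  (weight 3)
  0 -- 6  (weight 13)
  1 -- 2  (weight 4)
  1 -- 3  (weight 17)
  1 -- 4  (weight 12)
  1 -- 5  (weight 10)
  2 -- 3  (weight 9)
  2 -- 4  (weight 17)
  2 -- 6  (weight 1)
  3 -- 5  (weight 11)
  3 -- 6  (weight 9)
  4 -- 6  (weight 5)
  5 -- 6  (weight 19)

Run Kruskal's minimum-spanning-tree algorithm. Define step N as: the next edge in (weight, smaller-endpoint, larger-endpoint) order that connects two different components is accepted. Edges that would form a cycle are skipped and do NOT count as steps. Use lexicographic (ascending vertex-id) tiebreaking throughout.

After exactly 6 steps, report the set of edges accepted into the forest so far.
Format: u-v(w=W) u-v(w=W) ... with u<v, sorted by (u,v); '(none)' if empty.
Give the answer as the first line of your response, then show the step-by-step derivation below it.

0-4(w=3) 1-2(w=4) 1-5(w=10) 2-3(w=9) 2-6(w=1) 4-6(w=5)

step 1: add edge 2-6 (w=1); MST = {2-6(w=1)}
step 2: add edge 0-4 (w=3); MST = {0-4(w=3) 2-6(w=1)}
step 3: add edge 1-2 (w=4); MST = {0-4(w=3) 1-2(w=4) 2-6(w=1)}
step 4: add edge 4-6 (w=5); MST = {0-4(w=3) 1-2(w=4) 2-6(w=1) 4-6(w=5)}
step 5: add edge 2-3 (w=9); MST = {0-4(w=3) 1-2(w=4) 2-3(w=9) 2-6(w=1) 4-6(w=5)}
step 6: add edge 1-5 (w=10); MST = {0-4(w=3) 1-2(w=4) 1-5(w=10) 2-3(w=9) 2-6(w=1) 4-6(w=5)}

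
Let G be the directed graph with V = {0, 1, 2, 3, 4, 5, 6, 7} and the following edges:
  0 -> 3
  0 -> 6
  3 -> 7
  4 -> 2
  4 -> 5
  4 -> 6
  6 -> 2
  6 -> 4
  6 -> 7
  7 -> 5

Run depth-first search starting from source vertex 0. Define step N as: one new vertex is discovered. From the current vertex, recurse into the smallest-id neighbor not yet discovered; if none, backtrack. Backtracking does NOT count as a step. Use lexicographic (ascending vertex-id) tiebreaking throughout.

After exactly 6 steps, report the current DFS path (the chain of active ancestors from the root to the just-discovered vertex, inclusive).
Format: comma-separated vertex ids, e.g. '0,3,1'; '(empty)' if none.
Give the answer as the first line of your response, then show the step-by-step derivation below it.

0,6,2

step 1: discover 0; path=0; order=0
step 2: discover 3; path=0>3; order=0,3
step 3: discover 7; path=0>3>7; order=0,3,7
step 4: discover 5; path=0>3>7>5; order=0,3,7,5
step 5: discover 6; path=0>6; order=0,3,7,5,6
step 6: discover 2; path=0>6>2; order=0,3,7,5,6,2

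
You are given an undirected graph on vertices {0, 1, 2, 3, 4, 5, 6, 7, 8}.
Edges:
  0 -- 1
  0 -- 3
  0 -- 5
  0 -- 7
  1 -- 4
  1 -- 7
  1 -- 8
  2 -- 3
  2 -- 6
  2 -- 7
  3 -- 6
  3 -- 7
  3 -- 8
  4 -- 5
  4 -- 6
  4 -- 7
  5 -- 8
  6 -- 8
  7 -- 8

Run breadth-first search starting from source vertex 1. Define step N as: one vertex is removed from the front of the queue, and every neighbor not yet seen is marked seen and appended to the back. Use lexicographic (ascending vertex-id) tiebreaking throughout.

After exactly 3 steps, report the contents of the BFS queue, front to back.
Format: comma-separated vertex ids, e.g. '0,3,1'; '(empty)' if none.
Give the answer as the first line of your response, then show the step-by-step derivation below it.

7,8,3,5,6

step 1: dequeue 1; queue=[0,4,7,8]; order=1
step 2: dequeue 0; queue=[4,7,8,3,5]; order=1,0
step 3: dequeue 4; queue=[7,8,3,5,6]; order=1,0,4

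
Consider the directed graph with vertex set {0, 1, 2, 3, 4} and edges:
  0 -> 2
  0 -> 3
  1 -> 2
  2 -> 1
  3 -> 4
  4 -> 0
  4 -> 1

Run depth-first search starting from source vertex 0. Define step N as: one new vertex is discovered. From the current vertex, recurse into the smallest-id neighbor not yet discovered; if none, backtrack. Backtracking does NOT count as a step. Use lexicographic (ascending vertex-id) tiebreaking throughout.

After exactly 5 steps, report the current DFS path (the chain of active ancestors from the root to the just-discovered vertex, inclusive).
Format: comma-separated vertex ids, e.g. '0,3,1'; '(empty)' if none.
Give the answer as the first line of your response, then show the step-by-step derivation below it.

0,3,4

step 1: discover 0; path=0; order=0
step 2: discover 2; path=0>2; order=0,2
step 3: discover 1; path=0>2>1; order=0,2,1
step 4: discover 3; path=0>3; order=0,2,1,3
step 5: discover 4; path=0>3>4; order=0,2,1,3,4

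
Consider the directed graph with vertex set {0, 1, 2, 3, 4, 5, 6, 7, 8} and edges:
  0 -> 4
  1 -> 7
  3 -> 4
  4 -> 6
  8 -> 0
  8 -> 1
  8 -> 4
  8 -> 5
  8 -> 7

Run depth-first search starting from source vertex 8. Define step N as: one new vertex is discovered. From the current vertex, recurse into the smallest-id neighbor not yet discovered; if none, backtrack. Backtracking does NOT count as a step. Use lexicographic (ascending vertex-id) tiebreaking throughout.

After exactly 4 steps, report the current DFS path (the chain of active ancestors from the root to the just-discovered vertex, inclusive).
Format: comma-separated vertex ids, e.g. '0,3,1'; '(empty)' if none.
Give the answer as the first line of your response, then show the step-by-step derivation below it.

8,0,4,6

step 1: discover 8; path=8; order=8
step 2: discover 0; path=8>0; order=8,0
step 3: discover 4; path=8>0>4; order=8,0,4
step 4: discover 6; path=8>0>4>6; order=8,0,4,6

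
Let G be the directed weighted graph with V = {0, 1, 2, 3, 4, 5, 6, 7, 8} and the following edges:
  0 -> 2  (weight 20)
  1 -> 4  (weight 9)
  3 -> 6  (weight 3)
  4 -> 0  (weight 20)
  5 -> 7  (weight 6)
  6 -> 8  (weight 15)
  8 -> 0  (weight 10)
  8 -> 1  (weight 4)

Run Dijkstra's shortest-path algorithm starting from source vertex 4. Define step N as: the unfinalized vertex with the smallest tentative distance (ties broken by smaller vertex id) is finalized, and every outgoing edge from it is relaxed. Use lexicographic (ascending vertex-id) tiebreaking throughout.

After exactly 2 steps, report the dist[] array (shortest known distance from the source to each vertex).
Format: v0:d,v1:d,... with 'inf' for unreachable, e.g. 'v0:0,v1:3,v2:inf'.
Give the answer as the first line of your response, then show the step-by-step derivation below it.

v0:20,v1:inf,v2:40,v3:inf,v4:0,v5:inf,v6:inf,v7:inf,v8:inf

step 1: dist = v0:20,v1:inf,v2:inf,v3:inf,v4:0,v5:inf,v6:inf,v7:inf,v8:inf
step 2: dist = v0:20,v1:inf,v2:40,v3:inf,v4:0,v5:inf,v6:inf,v7:inf,v8:inf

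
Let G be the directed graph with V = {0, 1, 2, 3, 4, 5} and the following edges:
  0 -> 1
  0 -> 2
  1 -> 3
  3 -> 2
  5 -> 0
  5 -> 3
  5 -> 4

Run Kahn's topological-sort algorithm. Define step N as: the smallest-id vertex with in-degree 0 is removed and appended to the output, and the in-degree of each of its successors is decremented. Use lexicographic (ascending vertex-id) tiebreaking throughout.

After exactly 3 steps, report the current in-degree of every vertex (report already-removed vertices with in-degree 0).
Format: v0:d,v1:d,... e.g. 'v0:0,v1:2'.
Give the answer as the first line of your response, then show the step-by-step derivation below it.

v0:0,v1:0,v2:1,v3:0,v4:0,v5:0

step 1: output 5; order=[5]; indeg=(0,1,2,1,0,0)
step 2: output 0; order=[5,0]; indeg=(0,0,1,1,0,0)
step 3: output 1; order=[5,0,1]; indeg=(0,0,1,0,0,0)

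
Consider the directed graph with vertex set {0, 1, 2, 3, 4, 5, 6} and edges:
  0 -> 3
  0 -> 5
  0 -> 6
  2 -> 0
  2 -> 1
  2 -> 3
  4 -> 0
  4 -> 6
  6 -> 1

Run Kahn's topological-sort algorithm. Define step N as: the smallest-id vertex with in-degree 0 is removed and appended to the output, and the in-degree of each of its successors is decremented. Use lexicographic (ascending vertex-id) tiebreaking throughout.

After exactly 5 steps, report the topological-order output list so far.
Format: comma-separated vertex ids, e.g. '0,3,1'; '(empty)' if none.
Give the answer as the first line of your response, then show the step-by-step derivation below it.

2,4,0,3,5

step 1: output 2; order=[2]; indeg=(1,1,0,1,0,1,2)
step 2: output 4; order=[2,4]; indeg=(0,1,0,1,0,1,1)
step 3: output 0; order=[2,4,0]; indeg=(0,1,0,0,0,0,0)
step 4: output 3; order=[2,4,0,3]; indeg=(0,1,0,0,0,0,0)
step 5: output 5; order=[2,4,0,3,5]; indeg=(0,1,0,0,0,0,0)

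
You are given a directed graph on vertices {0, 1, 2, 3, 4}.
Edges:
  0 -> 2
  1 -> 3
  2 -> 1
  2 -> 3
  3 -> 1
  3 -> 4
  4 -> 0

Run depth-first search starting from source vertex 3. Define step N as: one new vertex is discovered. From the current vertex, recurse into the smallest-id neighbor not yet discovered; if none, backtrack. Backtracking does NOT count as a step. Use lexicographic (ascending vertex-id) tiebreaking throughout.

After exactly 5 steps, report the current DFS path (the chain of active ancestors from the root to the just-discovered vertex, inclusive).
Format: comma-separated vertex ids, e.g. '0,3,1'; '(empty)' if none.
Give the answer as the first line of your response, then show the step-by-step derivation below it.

3,4,0,2

step 1: discover 3; path=3; order=3
step 2: discover 1; path=3>1; order=3,1
step 3: discover 4; path=3>4; order=3,1,4
step 4: discover 0; path=3>4>0; order=3,1,4,0
step 5: discover 2; path=3>4>0>2; order=3,1,4,0,2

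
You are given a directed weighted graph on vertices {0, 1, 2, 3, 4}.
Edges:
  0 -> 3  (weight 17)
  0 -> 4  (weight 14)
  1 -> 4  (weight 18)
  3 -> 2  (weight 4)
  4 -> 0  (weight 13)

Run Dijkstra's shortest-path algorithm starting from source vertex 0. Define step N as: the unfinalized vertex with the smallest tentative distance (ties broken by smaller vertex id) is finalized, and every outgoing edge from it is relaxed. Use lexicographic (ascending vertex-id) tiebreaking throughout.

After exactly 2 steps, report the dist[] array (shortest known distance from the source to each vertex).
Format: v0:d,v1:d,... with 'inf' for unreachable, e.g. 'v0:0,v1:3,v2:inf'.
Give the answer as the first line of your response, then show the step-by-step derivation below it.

v0:0,v1:inf,v2:inf,v3:17,v4:14

step 1: dist = v0:0,v1:inf,v2:inf,v3:17,v4:14
step 2: dist = v0:0,v1:inf,v2:inf,v3:17,v4:14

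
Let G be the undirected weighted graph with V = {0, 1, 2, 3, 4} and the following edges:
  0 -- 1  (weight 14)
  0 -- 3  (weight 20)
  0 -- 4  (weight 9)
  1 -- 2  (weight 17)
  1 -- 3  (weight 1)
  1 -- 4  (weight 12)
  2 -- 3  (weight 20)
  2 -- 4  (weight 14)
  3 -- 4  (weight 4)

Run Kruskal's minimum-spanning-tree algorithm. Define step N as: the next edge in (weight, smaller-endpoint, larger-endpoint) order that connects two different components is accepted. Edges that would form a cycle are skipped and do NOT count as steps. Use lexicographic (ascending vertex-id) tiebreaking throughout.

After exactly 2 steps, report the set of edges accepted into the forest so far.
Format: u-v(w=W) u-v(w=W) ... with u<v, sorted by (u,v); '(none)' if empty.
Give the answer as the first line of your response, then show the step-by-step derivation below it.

1-3(w=1) 3-4(w=4)

step 1: add edge 1-3 (w=1); MST = {1-3(w=1)}
step 2: add edge 3-4 (w=4); MST = {1-3(w=1) 3-4(w=4)}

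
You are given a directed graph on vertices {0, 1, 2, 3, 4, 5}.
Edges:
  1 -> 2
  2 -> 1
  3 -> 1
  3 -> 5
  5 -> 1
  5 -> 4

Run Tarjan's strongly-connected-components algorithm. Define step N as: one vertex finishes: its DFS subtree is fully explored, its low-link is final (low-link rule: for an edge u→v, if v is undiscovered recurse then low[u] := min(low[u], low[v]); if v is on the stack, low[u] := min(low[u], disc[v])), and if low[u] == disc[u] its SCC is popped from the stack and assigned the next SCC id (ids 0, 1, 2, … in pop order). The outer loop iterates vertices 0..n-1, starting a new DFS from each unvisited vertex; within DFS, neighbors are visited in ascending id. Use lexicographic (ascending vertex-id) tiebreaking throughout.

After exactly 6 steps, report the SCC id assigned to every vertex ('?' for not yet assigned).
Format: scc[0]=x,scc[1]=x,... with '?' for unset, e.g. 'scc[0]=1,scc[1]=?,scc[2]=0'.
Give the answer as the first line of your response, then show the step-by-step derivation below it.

scc[0]=0,scc[1]=1,scc[2]=1,scc[3]=4,scc[4]=2,scc[5]=3

step 1: low=(low[0]=0,low[1]=?,low[2]=?,low[3]=?,low[4]=?,low[5]=?); scc=(scc[0]=0,scc[1]=?,scc[2]=?,scc[3]=?,scc[4]=?,scc[5]=?)
step 2: low=(low[0]=0,low[1]=1,low[2]=1,low[3]=?,low[4]=?,low[5]=?); scc=(scc[0]=0,scc[1]=?,scc[2]=?,scc[3]=?,scc[4]=?,scc[5]=?)
step 3: low=(low[0]=0,low[1]=1,low[2]=1,low[3]=?,low[4]=?,low[5]=?); scc=(scc[0]=0,scc[1]=1,scc[2]=1,scc[3]=?,scc[4]=?,scc[5]=?)
step 4: low=(low[0]=0,low[1]=1,low[2]=1,low[3]=3,low[4]=5,low[5]=4); scc=(scc[0]=0,scc[1]=1,scc[2]=1,scc[3]=?,scc[4]=2,scc[5]=?)
step 5: low=(low[0]=0,low[1]=1,low[2]=1,low[3]=3,low[4]=5,low[5]=4); scc=(scc[0]=0,scc[1]=1,scc[2]=1,scc[3]=?,scc[4]=2,scc[5]=3)
step 6: low=(low[0]=0,low[1]=1,low[2]=1,low[3]=3,low[4]=5,low[5]=4); scc=(scc[0]=0,scc[1]=1,scc[2]=1,scc[3]=4,scc[4]=2,scc[5]=3)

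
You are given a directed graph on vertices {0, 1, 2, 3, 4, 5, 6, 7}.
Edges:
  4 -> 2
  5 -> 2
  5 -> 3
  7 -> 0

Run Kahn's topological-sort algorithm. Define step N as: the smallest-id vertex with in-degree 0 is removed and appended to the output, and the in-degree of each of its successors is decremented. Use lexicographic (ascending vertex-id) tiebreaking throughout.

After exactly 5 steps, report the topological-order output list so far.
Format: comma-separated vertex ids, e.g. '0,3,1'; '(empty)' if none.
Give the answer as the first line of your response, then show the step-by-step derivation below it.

1,4,5,2,3

step 1: output 1; order=[1]; indeg=(1,0,2,1,0,0,0,0)
step 2: output 4; order=[1,4]; indeg=(1,0,1,1,0,0,0,0)
step 3: output 5; order=[1,4,5]; indeg=(1,0,0,0,0,0,0,0)
step 4: output 2; order=[1,4,5,2]; indeg=(1,0,0,0,0,0,0,0)
step 5: output 3; order=[1,4,5,2,3]; indeg=(1,0,0,0,0,0,0,0)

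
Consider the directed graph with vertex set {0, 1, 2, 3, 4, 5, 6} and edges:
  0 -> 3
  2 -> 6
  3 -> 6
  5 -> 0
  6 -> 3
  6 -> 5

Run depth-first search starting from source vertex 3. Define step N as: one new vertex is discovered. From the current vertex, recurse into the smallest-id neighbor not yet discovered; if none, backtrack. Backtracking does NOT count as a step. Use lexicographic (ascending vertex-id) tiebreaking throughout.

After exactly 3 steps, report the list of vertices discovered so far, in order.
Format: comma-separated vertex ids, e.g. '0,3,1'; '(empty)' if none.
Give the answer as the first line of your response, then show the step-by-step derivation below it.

3,6,5

step 1: discover 3; path=3; order=3
step 2: discover 6; path=3>6; order=3,6
step 3: discover 5; path=3>6>5; order=3,6,5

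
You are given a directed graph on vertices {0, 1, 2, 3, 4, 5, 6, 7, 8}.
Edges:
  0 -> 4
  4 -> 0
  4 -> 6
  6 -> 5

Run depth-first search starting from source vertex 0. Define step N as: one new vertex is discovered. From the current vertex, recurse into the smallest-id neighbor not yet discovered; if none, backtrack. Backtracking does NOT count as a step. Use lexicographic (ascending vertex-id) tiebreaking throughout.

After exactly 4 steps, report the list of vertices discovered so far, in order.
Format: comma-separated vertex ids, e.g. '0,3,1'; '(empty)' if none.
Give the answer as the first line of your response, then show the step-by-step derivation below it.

0,4,6,5

step 1: discover 0; path=0; order=0
step 2: discover 4; path=0>4; order=0,4
step 3: discover 6; path=0>4>6; order=0,4,6
step 4: discover 5; path=0>4>6>5; order=0,4,6,5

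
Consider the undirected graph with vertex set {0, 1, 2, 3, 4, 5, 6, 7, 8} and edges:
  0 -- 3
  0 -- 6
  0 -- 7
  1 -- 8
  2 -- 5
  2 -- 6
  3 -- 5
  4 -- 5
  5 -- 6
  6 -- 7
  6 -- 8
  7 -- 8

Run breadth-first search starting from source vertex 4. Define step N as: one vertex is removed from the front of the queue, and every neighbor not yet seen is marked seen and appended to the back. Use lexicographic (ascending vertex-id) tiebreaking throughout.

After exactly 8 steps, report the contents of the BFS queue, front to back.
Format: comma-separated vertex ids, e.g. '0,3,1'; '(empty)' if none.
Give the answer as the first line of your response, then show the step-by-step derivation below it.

1

step 1: dequeue 4; queue=[5]; order=4
step 2: dequeue 5; queue=[2,3,6]; order=4,5
step 3: dequeue 2; queue=[3,6]; order=4,5,2
step 4: dequeue 3; queue=[6,0]; order=4,5,2,3
step 5: dequeue 6; queue=[0,7,8]; order=4,5,2,3,6
step 6: dequeue 0; queue=[7,8]; order=4,5,2,3,6,0
step 7: dequeue 7; queue=[8]; order=4,5,2,3,6,0,7
step 8: dequeue 8; queue=[1]; order=4,5,2,3,6,0,7,8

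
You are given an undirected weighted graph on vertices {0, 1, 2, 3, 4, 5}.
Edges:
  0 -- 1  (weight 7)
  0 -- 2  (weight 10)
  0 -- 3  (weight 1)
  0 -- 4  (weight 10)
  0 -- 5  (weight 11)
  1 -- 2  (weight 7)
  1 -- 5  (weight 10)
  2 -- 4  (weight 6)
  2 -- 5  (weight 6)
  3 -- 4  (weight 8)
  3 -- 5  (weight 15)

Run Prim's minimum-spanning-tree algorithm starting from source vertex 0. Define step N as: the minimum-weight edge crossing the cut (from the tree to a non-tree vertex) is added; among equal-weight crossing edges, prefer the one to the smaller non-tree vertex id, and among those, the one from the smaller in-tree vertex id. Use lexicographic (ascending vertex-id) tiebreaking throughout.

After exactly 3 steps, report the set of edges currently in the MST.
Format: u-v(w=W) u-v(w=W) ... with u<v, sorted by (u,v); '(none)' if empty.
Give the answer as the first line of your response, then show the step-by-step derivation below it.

0-1(w=7) 0-3(w=1) 1-2(w=7)

step 1: add edge 0-3 (w=1); MST = {0-3(w=1)}
step 2: add edge 0-1 (w=7); MST = {0-1(w=7) 0-3(w=1)}
step 3: add edge 1-2 (w=7); MST = {0-1(w=7) 0-3(w=1) 1-2(w=7)}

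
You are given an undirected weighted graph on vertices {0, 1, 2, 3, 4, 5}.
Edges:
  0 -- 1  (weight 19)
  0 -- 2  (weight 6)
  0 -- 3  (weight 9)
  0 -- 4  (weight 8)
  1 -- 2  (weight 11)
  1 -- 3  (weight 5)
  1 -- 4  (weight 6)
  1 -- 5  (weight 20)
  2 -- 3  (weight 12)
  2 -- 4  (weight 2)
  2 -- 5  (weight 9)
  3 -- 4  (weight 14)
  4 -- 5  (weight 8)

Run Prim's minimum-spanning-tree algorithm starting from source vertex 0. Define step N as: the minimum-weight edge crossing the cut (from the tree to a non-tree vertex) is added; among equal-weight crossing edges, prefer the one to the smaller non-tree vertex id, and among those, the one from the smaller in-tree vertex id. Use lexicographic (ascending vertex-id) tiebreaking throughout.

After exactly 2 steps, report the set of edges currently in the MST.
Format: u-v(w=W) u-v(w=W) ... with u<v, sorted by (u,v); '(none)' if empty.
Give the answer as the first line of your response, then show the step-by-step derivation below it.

0-2(w=6) 2-4(w=2)

step 1: add edge 0-2 (w=6); MST = {0-2(w=6)}
step 2: add edge 2-4 (w=2); MST = {0-2(w=6) 2-4(w=2)}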